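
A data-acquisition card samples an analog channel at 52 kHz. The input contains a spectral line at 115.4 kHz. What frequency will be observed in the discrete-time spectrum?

115.4 kHz mod fs = 11.4 kHz.
11.4 kHz ≤ fs/2 = 26 kHz, appears at 11.4 kHz.

11.4 kHz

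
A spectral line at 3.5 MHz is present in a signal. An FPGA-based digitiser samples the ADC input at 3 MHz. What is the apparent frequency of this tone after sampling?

3.5 MHz mod fs = 0.5 MHz.
0.5 MHz ≤ fs/2 = 1.5 MHz, appears at 0.5 MHz.

0.5 MHz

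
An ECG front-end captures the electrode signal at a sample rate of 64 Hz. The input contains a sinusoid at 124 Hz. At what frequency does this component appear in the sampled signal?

4 Hz

124 Hz mod fs = 60 Hz.
60 Hz > fs/2 = 32 Hz, folds to fs − 60 Hz = 4 Hz.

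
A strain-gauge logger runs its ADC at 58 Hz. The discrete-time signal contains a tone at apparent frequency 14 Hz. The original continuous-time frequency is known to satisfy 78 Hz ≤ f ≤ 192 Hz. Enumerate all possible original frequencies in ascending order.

Frequencies that alias to 14 Hz are k·fs ± 14 Hz for integer k ≥ 0.
k=0: 14 Hz.
k=1: 44 Hz, 72 Hz.
k=2: 102 Hz, 130 Hz.
k=3: 160 Hz, 188 Hz.
k=4: 218 Hz, 246 Hz.
Within [78 Hz, 192 Hz]: 102 Hz, 130 Hz, 160 Hz, 188 Hz.

102 Hz, 130 Hz, 160 Hz, 188 Hz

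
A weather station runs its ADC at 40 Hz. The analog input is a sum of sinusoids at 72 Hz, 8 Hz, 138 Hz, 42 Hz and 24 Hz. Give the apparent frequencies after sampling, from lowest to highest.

fs/2 = 20 Hz.
72 Hz mod fs = 32 Hz.
32 Hz > fs/2 = 20 Hz, folds to fs − 32 Hz = 8 Hz.
8 Hz ≤ fs/2 = 20 Hz, passes unchanged.
138 Hz mod fs = 18 Hz.
18 Hz ≤ fs/2 = 20 Hz, appears at 18 Hz.
42 Hz mod fs = 2 Hz.
2 Hz ≤ fs/2 = 20 Hz, appears at 2 Hz.
24 Hz > fs/2 = 20 Hz, folds to fs − 24 Hz = 16 Hz.
Distinct values: {2 Hz, 8 Hz, 16 Hz, 18 Hz}.

2 Hz, 8 Hz, 16 Hz, 18 Hz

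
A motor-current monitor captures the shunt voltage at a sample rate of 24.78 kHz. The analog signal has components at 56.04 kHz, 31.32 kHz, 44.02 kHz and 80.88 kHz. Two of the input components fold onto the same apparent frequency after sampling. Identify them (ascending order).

31.32 kHz, 80.88 kHz

fs/2 = 12.39 kHz.
56.04 kHz mod fs = 6.48 kHz.
6.48 kHz ≤ fs/2 = 12.39 kHz, appears at 6.48 kHz.
31.32 kHz mod fs = 6.54 kHz.
6.54 kHz ≤ fs/2 = 12.39 kHz, appears at 6.54 kHz.
44.02 kHz mod fs = 19.24 kHz.
19.24 kHz > fs/2 = 12.39 kHz, folds to fs − 19.24 kHz = 5.54 kHz.
80.88 kHz mod fs = 6.54 kHz.
6.54 kHz ≤ fs/2 = 12.39 kHz, appears at 6.54 kHz.
31.32 kHz and 80.88 kHz both map to 6.54 kHz.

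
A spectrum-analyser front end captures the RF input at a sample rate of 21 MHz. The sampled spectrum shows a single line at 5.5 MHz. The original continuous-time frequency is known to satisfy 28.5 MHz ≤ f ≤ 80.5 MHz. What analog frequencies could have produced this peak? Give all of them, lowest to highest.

Frequencies that alias to 5.5 MHz are k·fs ± 5.5 MHz for integer k ≥ 0.
k=0: 5.5 MHz.
k=1: 15.5 MHz, 26.5 MHz.
k=2: 36.5 MHz, 47.5 MHz.
k=3: 57.5 MHz, 68.5 MHz.
k=4: 78.5 MHz, 89.5 MHz.
k=5: 99.5 MHz, 110.5 MHz.
Within [28.5 MHz, 80.5 MHz]: 36.5 MHz, 47.5 MHz, 57.5 MHz, 68.5 MHz, 78.5 MHz.

36.5 MHz, 47.5 MHz, 57.5 MHz, 68.5 MHz, 78.5 MHz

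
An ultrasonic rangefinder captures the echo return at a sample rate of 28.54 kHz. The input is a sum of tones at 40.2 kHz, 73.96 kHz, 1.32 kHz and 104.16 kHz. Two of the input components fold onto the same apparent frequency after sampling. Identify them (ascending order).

fs/2 = 14.27 kHz.
40.2 kHz mod fs = 11.66 kHz.
11.66 kHz ≤ fs/2 = 14.27 kHz, appears at 11.66 kHz.
73.96 kHz mod fs = 16.88 kHz.
16.88 kHz > fs/2 = 14.27 kHz, folds to fs − 16.88 kHz = 11.66 kHz.
1.32 kHz ≤ fs/2 = 14.27 kHz, passes unchanged.
104.16 kHz mod fs = 18.54 kHz.
18.54 kHz > fs/2 = 14.27 kHz, folds to fs − 18.54 kHz = 10 kHz.
40.2 kHz and 73.96 kHz both map to 11.66 kHz.

40.2 kHz, 73.96 kHz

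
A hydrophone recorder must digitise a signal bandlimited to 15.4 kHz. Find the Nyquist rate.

30.8 kHz

Nyquist rate = 2 × 15.4 kHz = 30.8 kHz.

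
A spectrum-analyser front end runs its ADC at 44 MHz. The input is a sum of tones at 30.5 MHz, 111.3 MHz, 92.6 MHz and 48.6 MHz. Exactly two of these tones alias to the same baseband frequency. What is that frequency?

fs/2 = 22 MHz.
30.5 MHz > fs/2 = 22 MHz, folds to fs − 30.5 MHz = 13.5 MHz.
111.3 MHz mod fs = 23.3 MHz.
23.3 MHz > fs/2 = 22 MHz, folds to fs − 23.3 MHz = 20.7 MHz.
92.6 MHz mod fs = 4.6 MHz.
4.6 MHz ≤ fs/2 = 22 MHz, appears at 4.6 MHz.
48.6 MHz mod fs = 4.6 MHz.
4.6 MHz ≤ fs/2 = 22 MHz, appears at 4.6 MHz.
48.6 MHz and 92.6 MHz both map to 4.6 MHz.

4.6 MHz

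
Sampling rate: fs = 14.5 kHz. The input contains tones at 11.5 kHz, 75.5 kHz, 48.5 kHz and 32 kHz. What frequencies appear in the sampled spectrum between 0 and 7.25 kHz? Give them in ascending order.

3 kHz, 5 kHz

fs/2 = 7.25 kHz.
11.5 kHz > fs/2 = 7.25 kHz, folds to fs − 11.5 kHz = 3 kHz.
75.5 kHz mod fs = 3 kHz.
3 kHz ≤ fs/2 = 7.25 kHz, appears at 3 kHz.
48.5 kHz mod fs = 5 kHz.
5 kHz ≤ fs/2 = 7.25 kHz, appears at 5 kHz.
32 kHz mod fs = 3 kHz.
3 kHz ≤ fs/2 = 7.25 kHz, appears at 3 kHz.
Distinct values: {3 kHz, 5 kHz}.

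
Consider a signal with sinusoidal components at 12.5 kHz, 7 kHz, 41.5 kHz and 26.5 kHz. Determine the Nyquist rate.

Highest-frequency component: 41.5 kHz.
Nyquist rate = 2 × 41.5 kHz = 83 kHz.

83 kHz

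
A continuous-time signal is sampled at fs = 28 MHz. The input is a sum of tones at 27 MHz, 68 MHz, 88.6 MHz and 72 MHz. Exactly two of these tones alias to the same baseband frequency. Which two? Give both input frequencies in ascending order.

fs/2 = 14 MHz.
27 MHz > fs/2 = 14 MHz, folds to fs − 27 MHz = 1 MHz.
68 MHz mod fs = 12 MHz.
12 MHz ≤ fs/2 = 14 MHz, appears at 12 MHz.
88.6 MHz mod fs = 4.6 MHz.
4.6 MHz ≤ fs/2 = 14 MHz, appears at 4.6 MHz.
72 MHz mod fs = 16 MHz.
16 MHz > fs/2 = 14 MHz, folds to fs − 16 MHz = 12 MHz.
68 MHz and 72 MHz both map to 12 MHz.

68 MHz, 72 MHz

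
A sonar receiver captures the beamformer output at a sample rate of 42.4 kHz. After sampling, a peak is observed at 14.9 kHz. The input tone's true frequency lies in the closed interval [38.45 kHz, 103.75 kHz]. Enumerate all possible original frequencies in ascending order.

Frequencies that alias to 14.9 kHz are k·fs ± 14.9 kHz for integer k ≥ 0.
k=0: 14.9 kHz.
k=1: 27.5 kHz, 57.3 kHz.
k=2: 69.9 kHz, 99.7 kHz.
k=3: 112.3 kHz, 142.1 kHz.
Within [38.45 kHz, 103.75 kHz]: 57.3 kHz, 69.9 kHz, 99.7 kHz.

57.3 kHz, 69.9 kHz, 99.7 kHz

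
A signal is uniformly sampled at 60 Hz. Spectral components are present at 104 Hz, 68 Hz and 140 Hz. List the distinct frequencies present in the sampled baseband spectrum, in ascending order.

fs/2 = 30 Hz.
104 Hz mod fs = 44 Hz.
44 Hz > fs/2 = 30 Hz, folds to fs − 44 Hz = 16 Hz.
68 Hz mod fs = 8 Hz.
8 Hz ≤ fs/2 = 30 Hz, appears at 8 Hz.
140 Hz mod fs = 20 Hz.
20 Hz ≤ fs/2 = 30 Hz, appears at 20 Hz.
Distinct values: {8 Hz, 16 Hz, 20 Hz}.

8 Hz, 16 Hz, 20 Hz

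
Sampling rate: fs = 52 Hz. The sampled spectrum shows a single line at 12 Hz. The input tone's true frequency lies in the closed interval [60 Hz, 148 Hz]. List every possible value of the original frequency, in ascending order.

Frequencies that alias to 12 Hz are k·fs ± 12 Hz for integer k ≥ 0.
k=0: 12 Hz.
k=1: 40 Hz, 64 Hz.
k=2: 92 Hz, 116 Hz.
k=3: 144 Hz, 168 Hz.
k=4: 196 Hz, 220 Hz.
Within [60 Hz, 148 Hz]: 64 Hz, 92 Hz, 116 Hz, 144 Hz.

64 Hz, 92 Hz, 116 Hz, 144 Hz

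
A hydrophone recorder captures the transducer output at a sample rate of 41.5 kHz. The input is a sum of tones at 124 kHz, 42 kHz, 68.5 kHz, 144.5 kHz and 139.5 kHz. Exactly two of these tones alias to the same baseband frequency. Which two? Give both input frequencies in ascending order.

42 kHz, 124 kHz

fs/2 = 20.75 kHz.
124 kHz mod fs = 41 kHz.
41 kHz > fs/2 = 20.75 kHz, folds to fs − 41 kHz = 0.5 kHz.
42 kHz mod fs = 0.5 kHz.
0.5 kHz ≤ fs/2 = 20.75 kHz, appears at 0.5 kHz.
68.5 kHz mod fs = 27 kHz.
27 kHz > fs/2 = 20.75 kHz, folds to fs − 27 kHz = 14.5 kHz.
144.5 kHz mod fs = 20 kHz.
20 kHz ≤ fs/2 = 20.75 kHz, appears at 20 kHz.
139.5 kHz mod fs = 15 kHz.
15 kHz ≤ fs/2 = 20.75 kHz, appears at 15 kHz.
42 kHz and 124 kHz both map to 0.5 kHz.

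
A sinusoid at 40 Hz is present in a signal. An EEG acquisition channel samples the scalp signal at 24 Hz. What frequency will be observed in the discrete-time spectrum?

40 Hz mod fs = 16 Hz.
16 Hz > fs/2 = 12 Hz, folds to fs − 16 Hz = 8 Hz.

8 Hz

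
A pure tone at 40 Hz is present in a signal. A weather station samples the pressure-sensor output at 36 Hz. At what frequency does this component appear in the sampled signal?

40 Hz mod fs = 4 Hz.
4 Hz ≤ fs/2 = 18 Hz, appears at 4 Hz.

4 Hz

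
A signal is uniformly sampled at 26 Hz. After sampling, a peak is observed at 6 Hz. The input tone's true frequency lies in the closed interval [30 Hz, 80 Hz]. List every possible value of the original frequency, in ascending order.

32 Hz, 46 Hz, 58 Hz, 72 Hz

Frequencies that alias to 6 Hz are k·fs ± 6 Hz for integer k ≥ 0.
k=0: 6 Hz.
k=1: 20 Hz, 32 Hz.
k=2: 46 Hz, 58 Hz.
k=3: 72 Hz, 84 Hz.
k=4: 98 Hz, 110 Hz.
Within [30 Hz, 80 Hz]: 32 Hz, 46 Hz, 58 Hz, 72 Hz.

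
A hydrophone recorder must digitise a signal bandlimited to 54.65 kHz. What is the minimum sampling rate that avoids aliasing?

109.3 kHz

Nyquist rate = 2 × 54.65 kHz = 109.3 kHz.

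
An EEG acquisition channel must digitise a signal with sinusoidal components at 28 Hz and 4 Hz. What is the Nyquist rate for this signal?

Highest-frequency component: 28 Hz.
Nyquist rate = 2 × 28 Hz = 56 Hz.

56 Hz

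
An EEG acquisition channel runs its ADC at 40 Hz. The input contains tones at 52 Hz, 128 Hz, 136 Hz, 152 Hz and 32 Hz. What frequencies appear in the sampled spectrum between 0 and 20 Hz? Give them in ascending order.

fs/2 = 20 Hz.
52 Hz mod fs = 12 Hz.
12 Hz ≤ fs/2 = 20 Hz, appears at 12 Hz.
128 Hz mod fs = 8 Hz.
8 Hz ≤ fs/2 = 20 Hz, appears at 8 Hz.
136 Hz mod fs = 16 Hz.
16 Hz ≤ fs/2 = 20 Hz, appears at 16 Hz.
152 Hz mod fs = 32 Hz.
32 Hz > fs/2 = 20 Hz, folds to fs − 32 Hz = 8 Hz.
32 Hz > fs/2 = 20 Hz, folds to fs − 32 Hz = 8 Hz.
Distinct values: {8 Hz, 12 Hz, 16 Hz}.

8 Hz, 12 Hz, 16 Hz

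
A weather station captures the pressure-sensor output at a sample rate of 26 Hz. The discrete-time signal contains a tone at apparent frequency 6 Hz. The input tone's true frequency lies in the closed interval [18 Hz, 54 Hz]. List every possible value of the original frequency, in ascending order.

20 Hz, 32 Hz, 46 Hz

Frequencies that alias to 6 Hz are k·fs ± 6 Hz for integer k ≥ 0.
k=0: 6 Hz.
k=1: 20 Hz, 32 Hz.
k=2: 46 Hz, 58 Hz.
k=3: 72 Hz, 84 Hz.
Within [18 Hz, 54 Hz]: 20 Hz, 32 Hz, 46 Hz.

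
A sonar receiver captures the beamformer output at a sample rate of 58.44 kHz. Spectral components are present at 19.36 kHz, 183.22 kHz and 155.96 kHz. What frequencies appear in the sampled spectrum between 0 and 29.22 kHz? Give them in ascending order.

fs/2 = 29.22 kHz.
19.36 kHz ≤ fs/2 = 29.22 kHz, passes unchanged.
183.22 kHz mod fs = 7.9 kHz.
7.9 kHz ≤ fs/2 = 29.22 kHz, appears at 7.9 kHz.
155.96 kHz mod fs = 39.08 kHz.
39.08 kHz > fs/2 = 29.22 kHz, folds to fs − 39.08 kHz = 19.36 kHz.
Distinct values: {7.9 kHz, 19.36 kHz}.

7.9 kHz, 19.36 kHz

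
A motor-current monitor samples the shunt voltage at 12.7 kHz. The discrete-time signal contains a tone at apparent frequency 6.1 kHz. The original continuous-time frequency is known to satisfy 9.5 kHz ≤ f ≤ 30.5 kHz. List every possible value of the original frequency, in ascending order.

18.8 kHz, 19.3 kHz

Frequencies that alias to 6.1 kHz are k·fs ± 6.1 kHz for integer k ≥ 0.
k=0: 6.1 kHz.
k=1: 6.6 kHz, 18.8 kHz.
k=2: 19.3 kHz, 31.5 kHz.
k=3: 32 kHz, 44.2 kHz.
Within [9.5 kHz, 30.5 kHz]: 18.8 kHz, 19.3 kHz.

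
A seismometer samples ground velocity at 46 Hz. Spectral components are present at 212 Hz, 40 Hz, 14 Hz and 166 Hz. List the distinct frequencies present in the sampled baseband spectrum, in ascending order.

fs/2 = 23 Hz.
212 Hz mod fs = 28 Hz.
28 Hz > fs/2 = 23 Hz, folds to fs − 28 Hz = 18 Hz.
40 Hz > fs/2 = 23 Hz, folds to fs − 40 Hz = 6 Hz.
14 Hz ≤ fs/2 = 23 Hz, passes unchanged.
166 Hz mod fs = 28 Hz.
28 Hz > fs/2 = 23 Hz, folds to fs − 28 Hz = 18 Hz.
Distinct values: {6 Hz, 14 Hz, 18 Hz}.

6 Hz, 14 Hz, 18 Hz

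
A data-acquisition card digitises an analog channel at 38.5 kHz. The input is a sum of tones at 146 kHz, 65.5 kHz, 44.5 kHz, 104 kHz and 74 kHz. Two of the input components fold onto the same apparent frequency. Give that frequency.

fs/2 = 19.25 kHz.
146 kHz mod fs = 30.5 kHz.
30.5 kHz > fs/2 = 19.25 kHz, folds to fs − 30.5 kHz = 8 kHz.
65.5 kHz mod fs = 27 kHz.
27 kHz > fs/2 = 19.25 kHz, folds to fs − 27 kHz = 11.5 kHz.
44.5 kHz mod fs = 6 kHz.
6 kHz ≤ fs/2 = 19.25 kHz, appears at 6 kHz.
104 kHz mod fs = 27 kHz.
27 kHz > fs/2 = 19.25 kHz, folds to fs − 27 kHz = 11.5 kHz.
74 kHz mod fs = 35.5 kHz.
35.5 kHz > fs/2 = 19.25 kHz, folds to fs − 35.5 kHz = 3 kHz.
65.5 kHz and 104 kHz both map to 11.5 kHz.

11.5 kHz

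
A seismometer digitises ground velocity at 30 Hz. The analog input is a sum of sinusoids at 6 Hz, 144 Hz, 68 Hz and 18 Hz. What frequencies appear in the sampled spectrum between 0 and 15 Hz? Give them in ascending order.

6 Hz, 8 Hz, 12 Hz

fs/2 = 15 Hz.
6 Hz ≤ fs/2 = 15 Hz, passes unchanged.
144 Hz mod fs = 24 Hz.
24 Hz > fs/2 = 15 Hz, folds to fs − 24 Hz = 6 Hz.
68 Hz mod fs = 8 Hz.
8 Hz ≤ fs/2 = 15 Hz, appears at 8 Hz.
18 Hz > fs/2 = 15 Hz, folds to fs − 18 Hz = 12 Hz.
Distinct values: {6 Hz, 8 Hz, 12 Hz}.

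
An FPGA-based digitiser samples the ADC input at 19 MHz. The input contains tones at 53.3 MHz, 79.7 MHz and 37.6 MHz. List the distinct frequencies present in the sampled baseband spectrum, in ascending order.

fs/2 = 9.5 MHz.
53.3 MHz mod fs = 15.3 MHz.
15.3 MHz > fs/2 = 9.5 MHz, folds to fs − 15.3 MHz = 3.7 MHz.
79.7 MHz mod fs = 3.7 MHz.
3.7 MHz ≤ fs/2 = 9.5 MHz, appears at 3.7 MHz.
37.6 MHz mod fs = 18.6 MHz.
18.6 MHz > fs/2 = 9.5 MHz, folds to fs − 18.6 MHz = 0.4 MHz.
Distinct values: {0.4 MHz, 3.7 MHz}.

0.4 MHz, 3.7 MHz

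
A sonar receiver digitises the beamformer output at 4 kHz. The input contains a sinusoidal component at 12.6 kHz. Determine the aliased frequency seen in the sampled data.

0.6 kHz

12.6 kHz mod fs = 0.6 kHz.
0.6 kHz ≤ fs/2 = 2 kHz, appears at 0.6 kHz.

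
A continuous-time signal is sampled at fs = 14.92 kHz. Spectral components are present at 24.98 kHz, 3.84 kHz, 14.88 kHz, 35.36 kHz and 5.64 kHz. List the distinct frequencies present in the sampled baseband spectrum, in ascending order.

0.04 kHz, 3.84 kHz, 4.86 kHz, 5.52 kHz, 5.64 kHz

fs/2 = 7.46 kHz.
24.98 kHz mod fs = 10.06 kHz.
10.06 kHz > fs/2 = 7.46 kHz, folds to fs − 10.06 kHz = 4.86 kHz.
3.84 kHz ≤ fs/2 = 7.46 kHz, passes unchanged.
14.88 kHz > fs/2 = 7.46 kHz, folds to fs − 14.88 kHz = 0.04 kHz.
35.36 kHz mod fs = 5.52 kHz.
5.52 kHz ≤ fs/2 = 7.46 kHz, appears at 5.52 kHz.
5.64 kHz ≤ fs/2 = 7.46 kHz, passes unchanged.
Distinct values: {0.04 kHz, 3.84 kHz, 4.86 kHz, 5.52 kHz, 5.64 kHz}.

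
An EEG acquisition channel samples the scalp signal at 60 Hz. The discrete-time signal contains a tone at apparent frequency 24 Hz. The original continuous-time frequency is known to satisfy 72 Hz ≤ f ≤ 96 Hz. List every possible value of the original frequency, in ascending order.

84 Hz, 96 Hz

Frequencies that alias to 24 Hz are k·fs ± 24 Hz for integer k ≥ 0.
k=0: 24 Hz.
k=1: 36 Hz, 84 Hz.
k=2: 96 Hz, 144 Hz.
k=3: 156 Hz, 204 Hz.
Within [72 Hz, 96 Hz]: 84 Hz, 96 Hz.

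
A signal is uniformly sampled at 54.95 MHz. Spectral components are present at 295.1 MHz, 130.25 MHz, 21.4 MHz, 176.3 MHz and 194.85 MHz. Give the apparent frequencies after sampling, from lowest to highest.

fs/2 = 27.475 MHz.
295.1 MHz mod fs = 20.35 MHz.
20.35 MHz ≤ fs/2 = 27.475 MHz, appears at 20.35 MHz.
130.25 MHz mod fs = 20.35 MHz.
20.35 MHz ≤ fs/2 = 27.475 MHz, appears at 20.35 MHz.
21.4 MHz ≤ fs/2 = 27.475 MHz, passes unchanged.
176.3 MHz mod fs = 11.45 MHz.
11.45 MHz ≤ fs/2 = 27.475 MHz, appears at 11.45 MHz.
194.85 MHz mod fs = 30 MHz.
30 MHz > fs/2 = 27.475 MHz, folds to fs − 30 MHz = 24.95 MHz.
Distinct values: {11.45 MHz, 20.35 MHz, 21.4 MHz, 24.95 MHz}.

11.45 MHz, 20.35 MHz, 21.4 MHz, 24.95 MHz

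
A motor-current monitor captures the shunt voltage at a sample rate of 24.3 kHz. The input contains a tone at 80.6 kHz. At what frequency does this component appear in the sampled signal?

7.7 kHz

80.6 kHz mod fs = 7.7 kHz.
7.7 kHz ≤ fs/2 = 12.15 kHz, appears at 7.7 kHz.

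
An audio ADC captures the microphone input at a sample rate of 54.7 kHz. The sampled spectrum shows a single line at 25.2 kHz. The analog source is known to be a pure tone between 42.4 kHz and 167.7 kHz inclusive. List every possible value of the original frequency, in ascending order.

Frequencies that alias to 25.2 kHz are k·fs ± 25.2 kHz for integer k ≥ 0.
k=0: 25.2 kHz.
k=1: 29.5 kHz, 79.9 kHz.
k=2: 84.2 kHz, 134.6 kHz.
k=3: 138.9 kHz, 189.3 kHz.
k=4: 193.6 kHz, 244 kHz.
Within [42.4 kHz, 167.7 kHz]: 79.9 kHz, 84.2 kHz, 134.6 kHz, 138.9 kHz.

79.9 kHz, 84.2 kHz, 134.6 kHz, 138.9 kHz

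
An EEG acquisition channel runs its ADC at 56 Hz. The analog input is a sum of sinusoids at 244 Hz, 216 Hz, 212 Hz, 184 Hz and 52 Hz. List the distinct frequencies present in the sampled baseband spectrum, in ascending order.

4 Hz, 8 Hz, 12 Hz, 16 Hz, 20 Hz

fs/2 = 28 Hz.
244 Hz mod fs = 20 Hz.
20 Hz ≤ fs/2 = 28 Hz, appears at 20 Hz.
216 Hz mod fs = 48 Hz.
48 Hz > fs/2 = 28 Hz, folds to fs − 48 Hz = 8 Hz.
212 Hz mod fs = 44 Hz.
44 Hz > fs/2 = 28 Hz, folds to fs − 44 Hz = 12 Hz.
184 Hz mod fs = 16 Hz.
16 Hz ≤ fs/2 = 28 Hz, appears at 16 Hz.
52 Hz > fs/2 = 28 Hz, folds to fs − 52 Hz = 4 Hz.
Distinct values: {4 Hz, 8 Hz, 12 Hz, 16 Hz, 20 Hz}.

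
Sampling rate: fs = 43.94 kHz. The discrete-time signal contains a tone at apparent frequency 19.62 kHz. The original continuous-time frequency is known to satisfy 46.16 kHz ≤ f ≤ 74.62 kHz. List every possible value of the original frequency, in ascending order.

Frequencies that alias to 19.62 kHz are k·fs ± 19.62 kHz for integer k ≥ 0.
k=0: 19.62 kHz.
k=1: 24.32 kHz, 63.56 kHz.
k=2: 68.26 kHz, 107.5 kHz.
k=3: 112.2 kHz, 151.44 kHz.
Within [46.16 kHz, 74.62 kHz]: 63.56 kHz, 68.26 kHz.

63.56 kHz, 68.26 kHz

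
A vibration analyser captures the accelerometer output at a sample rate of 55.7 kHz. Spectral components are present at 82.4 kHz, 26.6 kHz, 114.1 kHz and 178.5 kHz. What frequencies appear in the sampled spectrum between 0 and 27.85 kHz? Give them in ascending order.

2.7 kHz, 11.4 kHz, 26.6 kHz, 26.7 kHz

fs/2 = 27.85 kHz.
82.4 kHz mod fs = 26.7 kHz.
26.7 kHz ≤ fs/2 = 27.85 kHz, appears at 26.7 kHz.
26.6 kHz ≤ fs/2 = 27.85 kHz, passes unchanged.
114.1 kHz mod fs = 2.7 kHz.
2.7 kHz ≤ fs/2 = 27.85 kHz, appears at 2.7 kHz.
178.5 kHz mod fs = 11.4 kHz.
11.4 kHz ≤ fs/2 = 27.85 kHz, appears at 11.4 kHz.
Distinct values: {2.7 kHz, 11.4 kHz, 26.6 kHz, 26.7 kHz}.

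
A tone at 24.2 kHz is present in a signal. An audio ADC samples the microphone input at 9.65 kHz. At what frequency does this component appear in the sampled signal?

24.2 kHz mod fs = 4.9 kHz.
4.9 kHz > fs/2 = 4.825 kHz, folds to fs − 4.9 kHz = 4.75 kHz.

4.75 kHz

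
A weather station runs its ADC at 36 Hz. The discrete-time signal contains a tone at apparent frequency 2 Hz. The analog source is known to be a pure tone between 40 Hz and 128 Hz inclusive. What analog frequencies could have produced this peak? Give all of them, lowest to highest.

70 Hz, 74 Hz, 106 Hz, 110 Hz

Frequencies that alias to 2 Hz are k·fs ± 2 Hz for integer k ≥ 0.
k=0: 2 Hz.
k=1: 34 Hz, 38 Hz.
k=2: 70 Hz, 74 Hz.
k=3: 106 Hz, 110 Hz.
k=4: 142 Hz, 146 Hz.
Within [40 Hz, 128 Hz]: 70 Hz, 74 Hz, 106 Hz, 110 Hz.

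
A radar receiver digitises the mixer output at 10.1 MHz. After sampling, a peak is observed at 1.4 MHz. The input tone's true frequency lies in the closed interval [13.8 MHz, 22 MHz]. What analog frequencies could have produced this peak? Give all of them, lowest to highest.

18.8 MHz, 21.6 MHz

Frequencies that alias to 1.4 MHz are k·fs ± 1.4 MHz for integer k ≥ 0.
k=0: 1.4 MHz.
k=1: 8.7 MHz, 11.5 MHz.
k=2: 18.8 MHz, 21.6 MHz.
k=3: 28.9 MHz, 31.7 MHz.
Within [13.8 MHz, 22 MHz]: 18.8 MHz, 21.6 MHz.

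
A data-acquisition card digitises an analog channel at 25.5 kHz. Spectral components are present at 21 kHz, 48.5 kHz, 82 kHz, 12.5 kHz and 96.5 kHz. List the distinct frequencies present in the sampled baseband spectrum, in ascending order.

fs/2 = 12.75 kHz.
21 kHz > fs/2 = 12.75 kHz, folds to fs − 21 kHz = 4.5 kHz.
48.5 kHz mod fs = 23 kHz.
23 kHz > fs/2 = 12.75 kHz, folds to fs − 23 kHz = 2.5 kHz.
82 kHz mod fs = 5.5 kHz.
5.5 kHz ≤ fs/2 = 12.75 kHz, appears at 5.5 kHz.
12.5 kHz ≤ fs/2 = 12.75 kHz, passes unchanged.
96.5 kHz mod fs = 20 kHz.
20 kHz > fs/2 = 12.75 kHz, folds to fs − 20 kHz = 5.5 kHz.
Distinct values: {2.5 kHz, 4.5 kHz, 5.5 kHz, 12.5 kHz}.

2.5 kHz, 4.5 kHz, 5.5 kHz, 12.5 kHz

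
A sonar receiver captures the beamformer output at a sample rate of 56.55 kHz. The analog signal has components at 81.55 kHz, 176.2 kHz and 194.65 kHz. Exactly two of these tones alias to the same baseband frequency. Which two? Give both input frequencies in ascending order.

fs/2 = 28.275 kHz.
81.55 kHz mod fs = 25 kHz.
25 kHz ≤ fs/2 = 28.275 kHz, appears at 25 kHz.
176.2 kHz mod fs = 6.55 kHz.
6.55 kHz ≤ fs/2 = 28.275 kHz, appears at 6.55 kHz.
194.65 kHz mod fs = 25 kHz.
25 kHz ≤ fs/2 = 28.275 kHz, appears at 25 kHz.
81.55 kHz and 194.65 kHz both map to 25 kHz.

81.55 kHz, 194.65 kHz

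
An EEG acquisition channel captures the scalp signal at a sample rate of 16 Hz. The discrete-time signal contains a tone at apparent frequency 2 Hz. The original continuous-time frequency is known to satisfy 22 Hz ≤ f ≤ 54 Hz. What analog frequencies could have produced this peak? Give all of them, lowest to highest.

30 Hz, 34 Hz, 46 Hz, 50 Hz

Frequencies that alias to 2 Hz are k·fs ± 2 Hz for integer k ≥ 0.
k=0: 2 Hz.
k=1: 14 Hz, 18 Hz.
k=2: 30 Hz, 34 Hz.
k=3: 46 Hz, 50 Hz.
k=4: 62 Hz, 66 Hz.
Within [22 Hz, 54 Hz]: 30 Hz, 34 Hz, 46 Hz, 50 Hz.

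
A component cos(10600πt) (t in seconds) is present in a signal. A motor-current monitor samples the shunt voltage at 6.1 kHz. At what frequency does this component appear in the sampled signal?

ω = 10600π rad/s → f = ω/(2π) = 5300 Hz = 5.3 kHz.
5.3 kHz > fs/2 = 3.05 kHz, folds to fs − 5.3 kHz = 0.8 kHz.

0.8 kHz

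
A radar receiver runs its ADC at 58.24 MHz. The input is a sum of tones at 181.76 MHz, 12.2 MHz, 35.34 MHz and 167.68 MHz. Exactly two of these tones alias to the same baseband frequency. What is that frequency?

fs/2 = 29.12 MHz.
181.76 MHz mod fs = 7.04 MHz.
7.04 MHz ≤ fs/2 = 29.12 MHz, appears at 7.04 MHz.
12.2 MHz ≤ fs/2 = 29.12 MHz, passes unchanged.
35.34 MHz > fs/2 = 29.12 MHz, folds to fs − 35.34 MHz = 22.9 MHz.
167.68 MHz mod fs = 51.2 MHz.
51.2 MHz > fs/2 = 29.12 MHz, folds to fs − 51.2 MHz = 7.04 MHz.
167.68 MHz and 181.76 MHz both map to 7.04 MHz.

7.04 MHz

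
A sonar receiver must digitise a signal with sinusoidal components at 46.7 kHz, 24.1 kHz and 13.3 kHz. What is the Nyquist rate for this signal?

93.4 kHz

Highest-frequency component: 46.7 kHz.
Nyquist rate = 2 × 46.7 kHz = 93.4 kHz.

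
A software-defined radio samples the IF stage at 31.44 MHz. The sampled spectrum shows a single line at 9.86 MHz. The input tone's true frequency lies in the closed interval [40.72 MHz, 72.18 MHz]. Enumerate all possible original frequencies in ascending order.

41.3 MHz, 53.02 MHz

Frequencies that alias to 9.86 MHz are k·fs ± 9.86 MHz for integer k ≥ 0.
k=0: 9.86 MHz.
k=1: 21.58 MHz, 41.3 MHz.
k=2: 53.02 MHz, 72.74 MHz.
k=3: 84.46 MHz, 104.18 MHz.
Within [40.72 MHz, 72.18 MHz]: 41.3 MHz, 53.02 MHz.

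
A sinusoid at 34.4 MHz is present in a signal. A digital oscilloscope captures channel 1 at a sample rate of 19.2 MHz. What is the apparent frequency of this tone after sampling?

34.4 MHz mod fs = 15.2 MHz.
15.2 MHz > fs/2 = 9.6 MHz, folds to fs − 15.2 MHz = 4 MHz.

4 MHz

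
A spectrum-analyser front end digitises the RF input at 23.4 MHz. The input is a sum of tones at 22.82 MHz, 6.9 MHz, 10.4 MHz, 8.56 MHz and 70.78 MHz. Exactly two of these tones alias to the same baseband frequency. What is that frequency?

fs/2 = 11.7 MHz.
22.82 MHz > fs/2 = 11.7 MHz, folds to fs − 22.82 MHz = 0.58 MHz.
6.9 MHz ≤ fs/2 = 11.7 MHz, passes unchanged.
10.4 MHz ≤ fs/2 = 11.7 MHz, passes unchanged.
8.56 MHz ≤ fs/2 = 11.7 MHz, passes unchanged.
70.78 MHz mod fs = 0.58 MHz.
0.58 MHz ≤ fs/2 = 11.7 MHz, appears at 0.58 MHz.
22.82 MHz and 70.78 MHz both map to 0.58 MHz.

0.58 MHz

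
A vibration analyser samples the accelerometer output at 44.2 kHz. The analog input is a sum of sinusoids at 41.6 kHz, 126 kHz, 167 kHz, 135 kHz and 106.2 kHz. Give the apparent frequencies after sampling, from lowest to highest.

2.4 kHz, 2.6 kHz, 6.6 kHz, 9.8 kHz, 17.8 kHz

fs/2 = 22.1 kHz.
41.6 kHz > fs/2 = 22.1 kHz, folds to fs − 41.6 kHz = 2.6 kHz.
126 kHz mod fs = 37.6 kHz.
37.6 kHz > fs/2 = 22.1 kHz, folds to fs − 37.6 kHz = 6.6 kHz.
167 kHz mod fs = 34.4 kHz.
34.4 kHz > fs/2 = 22.1 kHz, folds to fs − 34.4 kHz = 9.8 kHz.
135 kHz mod fs = 2.4 kHz.
2.4 kHz ≤ fs/2 = 22.1 kHz, appears at 2.4 kHz.
106.2 kHz mod fs = 17.8 kHz.
17.8 kHz ≤ fs/2 = 22.1 kHz, appears at 17.8 kHz.
Distinct values: {2.4 kHz, 2.6 kHz, 6.6 kHz, 9.8 kHz, 17.8 kHz}.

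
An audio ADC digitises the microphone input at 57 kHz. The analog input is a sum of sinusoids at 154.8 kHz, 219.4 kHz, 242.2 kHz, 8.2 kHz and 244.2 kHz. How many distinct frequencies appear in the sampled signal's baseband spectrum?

4

fs/2 = 28.5 kHz.
154.8 kHz mod fs = 40.8 kHz.
40.8 kHz > fs/2 = 28.5 kHz, folds to fs − 40.8 kHz = 16.2 kHz.
219.4 kHz mod fs = 48.4 kHz.
48.4 kHz > fs/2 = 28.5 kHz, folds to fs − 48.4 kHz = 8.6 kHz.
242.2 kHz mod fs = 14.2 kHz.
14.2 kHz ≤ fs/2 = 28.5 kHz, appears at 14.2 kHz.
8.2 kHz ≤ fs/2 = 28.5 kHz, passes unchanged.
244.2 kHz mod fs = 16.2 kHz.
16.2 kHz ≤ fs/2 = 28.5 kHz, appears at 16.2 kHz.
Distinct values: {8.2 kHz, 8.6 kHz, 14.2 kHz, 16.2 kHz} → 4.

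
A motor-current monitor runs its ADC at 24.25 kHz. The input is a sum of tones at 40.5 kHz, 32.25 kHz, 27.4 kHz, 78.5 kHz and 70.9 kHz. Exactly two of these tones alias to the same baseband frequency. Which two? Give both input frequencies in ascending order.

fs/2 = 12.125 kHz.
40.5 kHz mod fs = 16.25 kHz.
16.25 kHz > fs/2 = 12.125 kHz, folds to fs − 16.25 kHz = 8 kHz.
32.25 kHz mod fs = 8 kHz.
8 kHz ≤ fs/2 = 12.125 kHz, appears at 8 kHz.
27.4 kHz mod fs = 3.15 kHz.
3.15 kHz ≤ fs/2 = 12.125 kHz, appears at 3.15 kHz.
78.5 kHz mod fs = 5.75 kHz.
5.75 kHz ≤ fs/2 = 12.125 kHz, appears at 5.75 kHz.
70.9 kHz mod fs = 22.4 kHz.
22.4 kHz > fs/2 = 12.125 kHz, folds to fs − 22.4 kHz = 1.85 kHz.
32.25 kHz and 40.5 kHz both map to 8 kHz.

32.25 kHz, 40.5 kHz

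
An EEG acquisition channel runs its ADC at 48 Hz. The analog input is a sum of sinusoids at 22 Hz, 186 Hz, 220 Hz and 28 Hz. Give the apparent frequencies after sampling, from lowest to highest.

6 Hz, 20 Hz, 22 Hz

fs/2 = 24 Hz.
22 Hz ≤ fs/2 = 24 Hz, passes unchanged.
186 Hz mod fs = 42 Hz.
42 Hz > fs/2 = 24 Hz, folds to fs − 42 Hz = 6 Hz.
220 Hz mod fs = 28 Hz.
28 Hz > fs/2 = 24 Hz, folds to fs − 28 Hz = 20 Hz.
28 Hz > fs/2 = 24 Hz, folds to fs − 28 Hz = 20 Hz.
Distinct values: {6 Hz, 20 Hz, 22 Hz}.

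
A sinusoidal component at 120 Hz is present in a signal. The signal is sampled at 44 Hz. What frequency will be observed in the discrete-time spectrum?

120 Hz mod fs = 32 Hz.
32 Hz > fs/2 = 22 Hz, folds to fs − 32 Hz = 12 Hz.

12 Hz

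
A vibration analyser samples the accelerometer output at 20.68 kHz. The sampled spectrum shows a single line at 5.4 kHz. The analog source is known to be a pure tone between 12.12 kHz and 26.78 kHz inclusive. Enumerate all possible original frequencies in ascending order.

Frequencies that alias to 5.4 kHz are k·fs ± 5.4 kHz for integer k ≥ 0.
k=0: 5.4 kHz.
k=1: 15.28 kHz, 26.08 kHz.
k=2: 35.96 kHz, 46.76 kHz.
Within [12.12 kHz, 26.78 kHz]: 15.28 kHz, 26.08 kHz.

15.28 kHz, 26.08 kHz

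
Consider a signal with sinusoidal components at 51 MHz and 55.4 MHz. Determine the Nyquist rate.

110.8 MHz

Highest-frequency component: 55.4 MHz.
Nyquist rate = 2 × 55.4 MHz = 110.8 MHz.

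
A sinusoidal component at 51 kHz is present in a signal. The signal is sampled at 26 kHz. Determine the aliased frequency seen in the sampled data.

1 kHz

51 kHz mod fs = 25 kHz.
25 kHz > fs/2 = 13 kHz, folds to fs − 25 kHz = 1 kHz.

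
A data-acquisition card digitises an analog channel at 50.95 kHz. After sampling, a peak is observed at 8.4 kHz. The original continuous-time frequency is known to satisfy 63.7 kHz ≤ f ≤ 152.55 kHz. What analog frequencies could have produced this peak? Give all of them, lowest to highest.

93.5 kHz, 110.3 kHz, 144.45 kHz

Frequencies that alias to 8.4 kHz are k·fs ± 8.4 kHz for integer k ≥ 0.
k=0: 8.4 kHz.
k=1: 42.55 kHz, 59.35 kHz.
k=2: 93.5 kHz, 110.3 kHz.
k=3: 144.45 kHz, 161.25 kHz.
k=4: 195.4 kHz, 212.2 kHz.
Within [63.7 kHz, 152.55 kHz]: 93.5 kHz, 110.3 kHz, 144.45 kHz.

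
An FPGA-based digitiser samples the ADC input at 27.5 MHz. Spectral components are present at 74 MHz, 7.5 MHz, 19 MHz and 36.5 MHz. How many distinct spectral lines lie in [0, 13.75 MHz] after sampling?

fs/2 = 13.75 MHz.
74 MHz mod fs = 19 MHz.
19 MHz > fs/2 = 13.75 MHz, folds to fs − 19 MHz = 8.5 MHz.
7.5 MHz ≤ fs/2 = 13.75 MHz, passes unchanged.
19 MHz > fs/2 = 13.75 MHz, folds to fs − 19 MHz = 8.5 MHz.
36.5 MHz mod fs = 9 MHz.
9 MHz ≤ fs/2 = 13.75 MHz, appears at 9 MHz.
Distinct values: {7.5 MHz, 8.5 MHz, 9 MHz} → 3.

3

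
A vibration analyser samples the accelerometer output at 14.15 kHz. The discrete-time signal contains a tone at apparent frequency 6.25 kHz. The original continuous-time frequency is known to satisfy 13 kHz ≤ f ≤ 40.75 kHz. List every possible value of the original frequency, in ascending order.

Frequencies that alias to 6.25 kHz are k·fs ± 6.25 kHz for integer k ≥ 0.
k=0: 6.25 kHz.
k=1: 7.9 kHz, 20.4 kHz.
k=2: 22.05 kHz, 34.55 kHz.
k=3: 36.2 kHz, 48.7 kHz.
k=4: 50.35 kHz, 62.85 kHz.
Within [13 kHz, 40.75 kHz]: 20.4 kHz, 22.05 kHz, 34.55 kHz, 36.2 kHz.

20.4 kHz, 22.05 kHz, 34.55 kHz, 36.2 kHz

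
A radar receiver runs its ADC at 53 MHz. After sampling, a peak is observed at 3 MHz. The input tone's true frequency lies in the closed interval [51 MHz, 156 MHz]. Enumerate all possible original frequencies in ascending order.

Frequencies that alias to 3 MHz are k·fs ± 3 MHz for integer k ≥ 0.
k=0: 3 MHz.
k=1: 50 MHz, 56 MHz.
k=2: 103 MHz, 109 MHz.
k=3: 156 MHz, 162 MHz.
k=4: 209 MHz, 215 MHz.
Within [51 MHz, 156 MHz]: 56 MHz, 103 MHz, 109 MHz, 156 MHz.

56 MHz, 103 MHz, 109 MHz, 156 MHz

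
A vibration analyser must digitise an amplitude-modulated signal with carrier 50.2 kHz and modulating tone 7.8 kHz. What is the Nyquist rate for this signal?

116 kHz

AM sidebands sit at fc ± fm = 42.4 kHz and 58 kHz.
Highest-frequency component: 58 kHz.
Nyquist rate = 2 × 58 kHz = 116 kHz.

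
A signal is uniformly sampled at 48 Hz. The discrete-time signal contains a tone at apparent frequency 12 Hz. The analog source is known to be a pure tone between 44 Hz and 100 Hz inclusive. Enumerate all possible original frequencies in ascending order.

60 Hz, 84 Hz

Frequencies that alias to 12 Hz are k·fs ± 12 Hz for integer k ≥ 0.
k=0: 12 Hz.
k=1: 36 Hz, 60 Hz.
k=2: 84 Hz, 108 Hz.
k=3: 132 Hz, 156 Hz.
Within [44 Hz, 100 Hz]: 60 Hz, 84 Hz.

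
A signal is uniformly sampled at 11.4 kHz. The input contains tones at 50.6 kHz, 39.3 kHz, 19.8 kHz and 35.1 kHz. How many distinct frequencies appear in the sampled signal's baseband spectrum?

fs/2 = 5.7 kHz.
50.6 kHz mod fs = 5 kHz.
5 kHz ≤ fs/2 = 5.7 kHz, appears at 5 kHz.
39.3 kHz mod fs = 5.1 kHz.
5.1 kHz ≤ fs/2 = 5.7 kHz, appears at 5.1 kHz.
19.8 kHz mod fs = 8.4 kHz.
8.4 kHz > fs/2 = 5.7 kHz, folds to fs − 8.4 kHz = 3 kHz.
35.1 kHz mod fs = 0.9 kHz.
0.9 kHz ≤ fs/2 = 5.7 kHz, appears at 0.9 kHz.
Distinct values: {0.9 kHz, 3 kHz, 5 kHz, 5.1 kHz} → 4.

4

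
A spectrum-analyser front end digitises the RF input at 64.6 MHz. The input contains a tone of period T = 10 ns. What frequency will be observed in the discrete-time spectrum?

T = 10 ns → f = 1/T = 100 MHz.
100 MHz mod fs = 35.4 MHz.
35.4 MHz > fs/2 = 32.3 MHz, folds to fs − 35.4 MHz = 29.2 MHz.

29.2 MHz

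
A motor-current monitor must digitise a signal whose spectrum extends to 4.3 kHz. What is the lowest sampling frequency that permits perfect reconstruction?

Nyquist rate = 2 × 4.3 kHz = 8.6 kHz.

8.6 kHz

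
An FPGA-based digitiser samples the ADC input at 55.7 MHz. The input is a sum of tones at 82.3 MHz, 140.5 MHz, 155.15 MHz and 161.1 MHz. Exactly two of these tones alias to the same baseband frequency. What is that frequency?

fs/2 = 27.85 MHz.
82.3 MHz mod fs = 26.6 MHz.
26.6 MHz ≤ fs/2 = 27.85 MHz, appears at 26.6 MHz.
140.5 MHz mod fs = 29.1 MHz.
29.1 MHz > fs/2 = 27.85 MHz, folds to fs − 29.1 MHz = 26.6 MHz.
155.15 MHz mod fs = 43.75 MHz.
43.75 MHz > fs/2 = 27.85 MHz, folds to fs − 43.75 MHz = 11.95 MHz.
161.1 MHz mod fs = 49.7 MHz.
49.7 MHz > fs/2 = 27.85 MHz, folds to fs − 49.7 MHz = 6 MHz.
82.3 MHz and 140.5 MHz both map to 26.6 MHz.

26.6 MHz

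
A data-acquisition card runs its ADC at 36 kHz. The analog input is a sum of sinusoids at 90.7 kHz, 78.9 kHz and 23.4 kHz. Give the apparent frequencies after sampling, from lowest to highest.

fs/2 = 18 kHz.
90.7 kHz mod fs = 18.7 kHz.
18.7 kHz > fs/2 = 18 kHz, folds to fs − 18.7 kHz = 17.3 kHz.
78.9 kHz mod fs = 6.9 kHz.
6.9 kHz ≤ fs/2 = 18 kHz, appears at 6.9 kHz.
23.4 kHz > fs/2 = 18 kHz, folds to fs − 23.4 kHz = 12.6 kHz.
Distinct values: {6.9 kHz, 12.6 kHz, 17.3 kHz}.

6.9 kHz, 12.6 kHz, 17.3 kHz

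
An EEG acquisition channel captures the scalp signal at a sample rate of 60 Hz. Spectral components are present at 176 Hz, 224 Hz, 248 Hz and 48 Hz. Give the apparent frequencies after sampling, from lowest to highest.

4 Hz, 8 Hz, 12 Hz, 16 Hz

fs/2 = 30 Hz.
176 Hz mod fs = 56 Hz.
56 Hz > fs/2 = 30 Hz, folds to fs − 56 Hz = 4 Hz.
224 Hz mod fs = 44 Hz.
44 Hz > fs/2 = 30 Hz, folds to fs − 44 Hz = 16 Hz.
248 Hz mod fs = 8 Hz.
8 Hz ≤ fs/2 = 30 Hz, appears at 8 Hz.
48 Hz > fs/2 = 30 Hz, folds to fs − 48 Hz = 12 Hz.
Distinct values: {4 Hz, 8 Hz, 12 Hz, 16 Hz}.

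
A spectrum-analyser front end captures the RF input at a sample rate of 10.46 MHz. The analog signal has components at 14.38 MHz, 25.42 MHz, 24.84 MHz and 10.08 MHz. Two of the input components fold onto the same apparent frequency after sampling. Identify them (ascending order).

fs/2 = 5.23 MHz.
14.38 MHz mod fs = 3.92 MHz.
3.92 MHz ≤ fs/2 = 5.23 MHz, appears at 3.92 MHz.
25.42 MHz mod fs = 4.5 MHz.
4.5 MHz ≤ fs/2 = 5.23 MHz, appears at 4.5 MHz.
24.84 MHz mod fs = 3.92 MHz.
3.92 MHz ≤ fs/2 = 5.23 MHz, appears at 3.92 MHz.
10.08 MHz > fs/2 = 5.23 MHz, folds to fs − 10.08 MHz = 0.38 MHz.
14.38 MHz and 24.84 MHz both map to 3.92 MHz.

14.38 MHz, 24.84 MHz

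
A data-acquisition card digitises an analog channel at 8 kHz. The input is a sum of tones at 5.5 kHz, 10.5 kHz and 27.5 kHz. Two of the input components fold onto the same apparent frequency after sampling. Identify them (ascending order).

fs/2 = 4 kHz.
5.5 kHz > fs/2 = 4 kHz, folds to fs − 5.5 kHz = 2.5 kHz.
10.5 kHz mod fs = 2.5 kHz.
2.5 kHz ≤ fs/2 = 4 kHz, appears at 2.5 kHz.
27.5 kHz mod fs = 3.5 kHz.
3.5 kHz ≤ fs/2 = 4 kHz, appears at 3.5 kHz.
5.5 kHz and 10.5 kHz both map to 2.5 kHz.

5.5 kHz, 10.5 kHz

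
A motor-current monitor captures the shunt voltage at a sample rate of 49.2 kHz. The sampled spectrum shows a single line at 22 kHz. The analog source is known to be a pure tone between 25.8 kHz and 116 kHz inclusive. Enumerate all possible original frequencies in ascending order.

27.2 kHz, 71.2 kHz, 76.4 kHz

Frequencies that alias to 22 kHz are k·fs ± 22 kHz for integer k ≥ 0.
k=0: 22 kHz.
k=1: 27.2 kHz, 71.2 kHz.
k=2: 76.4 kHz, 120.4 kHz.
k=3: 125.6 kHz, 169.6 kHz.
Within [25.8 kHz, 116 kHz]: 27.2 kHz, 71.2 kHz, 76.4 kHz.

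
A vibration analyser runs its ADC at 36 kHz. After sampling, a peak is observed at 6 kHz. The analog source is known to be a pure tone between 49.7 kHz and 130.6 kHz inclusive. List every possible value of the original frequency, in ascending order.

66 kHz, 78 kHz, 102 kHz, 114 kHz

Frequencies that alias to 6 kHz are k·fs ± 6 kHz for integer k ≥ 0.
k=0: 6 kHz.
k=1: 30 kHz, 42 kHz.
k=2: 66 kHz, 78 kHz.
k=3: 102 kHz, 114 kHz.
k=4: 138 kHz, 150 kHz.
Within [49.7 kHz, 130.6 kHz]: 66 kHz, 78 kHz, 102 kHz, 114 kHz.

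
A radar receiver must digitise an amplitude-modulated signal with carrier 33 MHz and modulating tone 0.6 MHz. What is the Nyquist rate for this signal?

67.2 MHz

AM sidebands sit at fc ± fm = 32.4 MHz and 33.6 MHz.
Highest-frequency component: 33.6 MHz.
Nyquist rate = 2 × 33.6 MHz = 67.2 MHz.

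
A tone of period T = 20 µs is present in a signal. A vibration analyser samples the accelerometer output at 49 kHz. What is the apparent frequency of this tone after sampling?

1 kHz

T = 20 µs → f = 1/T = 50 kHz.
50 kHz mod fs = 1 kHz.
1 kHz ≤ fs/2 = 24.5 kHz, appears at 1 kHz.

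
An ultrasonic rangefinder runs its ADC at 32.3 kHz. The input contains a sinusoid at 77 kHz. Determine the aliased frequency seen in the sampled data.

77 kHz mod fs = 12.4 kHz.
12.4 kHz ≤ fs/2 = 16.15 kHz, appears at 12.4 kHz.

12.4 kHz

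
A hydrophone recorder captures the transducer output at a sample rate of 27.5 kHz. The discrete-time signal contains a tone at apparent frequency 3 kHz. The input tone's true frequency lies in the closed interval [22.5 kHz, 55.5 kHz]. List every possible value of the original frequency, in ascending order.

24.5 kHz, 30.5 kHz, 52 kHz

Frequencies that alias to 3 kHz are k·fs ± 3 kHz for integer k ≥ 0.
k=0: 3 kHz.
k=1: 24.5 kHz, 30.5 kHz.
k=2: 52 kHz, 58 kHz.
k=3: 79.5 kHz, 85.5 kHz.
Within [22.5 kHz, 55.5 kHz]: 24.5 kHz, 30.5 kHz, 52 kHz.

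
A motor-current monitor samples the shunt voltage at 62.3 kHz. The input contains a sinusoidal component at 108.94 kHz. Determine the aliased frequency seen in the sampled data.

15.66 kHz

108.94 kHz mod fs = 46.64 kHz.
46.64 kHz > fs/2 = 31.15 kHz, folds to fs − 46.64 kHz = 15.66 kHz.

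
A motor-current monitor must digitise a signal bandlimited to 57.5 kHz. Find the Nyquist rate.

Nyquist rate = 2 × 57.5 kHz = 115 kHz.

115 kHz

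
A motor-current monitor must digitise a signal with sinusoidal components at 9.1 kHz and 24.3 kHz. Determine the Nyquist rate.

Highest-frequency component: 24.3 kHz.
Nyquist rate = 2 × 24.3 kHz = 48.6 kHz.

48.6 kHz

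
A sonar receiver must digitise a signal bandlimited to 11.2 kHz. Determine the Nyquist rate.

Nyquist rate = 2 × 11.2 kHz = 22.4 kHz.

22.4 kHz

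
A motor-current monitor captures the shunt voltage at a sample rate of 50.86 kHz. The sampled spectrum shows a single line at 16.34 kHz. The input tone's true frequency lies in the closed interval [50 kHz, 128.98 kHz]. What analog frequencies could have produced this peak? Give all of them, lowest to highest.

67.2 kHz, 85.38 kHz, 118.06 kHz

Frequencies that alias to 16.34 kHz are k·fs ± 16.34 kHz for integer k ≥ 0.
k=0: 16.34 kHz.
k=1: 34.52 kHz, 67.2 kHz.
k=2: 85.38 kHz, 118.06 kHz.
k=3: 136.24 kHz, 168.92 kHz.
Within [50 kHz, 128.98 kHz]: 67.2 kHz, 85.38 kHz, 118.06 kHz.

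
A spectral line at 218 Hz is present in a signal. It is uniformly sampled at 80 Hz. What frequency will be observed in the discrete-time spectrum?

218 Hz mod fs = 58 Hz.
58 Hz > fs/2 = 40 Hz, folds to fs − 58 Hz = 22 Hz.

22 Hz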